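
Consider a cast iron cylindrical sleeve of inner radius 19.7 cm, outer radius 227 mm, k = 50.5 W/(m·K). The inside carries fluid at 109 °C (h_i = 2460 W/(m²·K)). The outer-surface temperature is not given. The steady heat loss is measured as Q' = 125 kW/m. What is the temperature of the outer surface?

Sum the resistances:
  R'_conv,in = 1/(2πr h) = 1/(2π·0.197·2460) = 3.284×10^-4 m·K/W
  R'_cast iron = ln(0.227/0.197)/(2πk) = 0.1417/(2π·50.5) = 4.467×10^-4 m·K/W
ΣR = 7.751×10^-4 m·K/W
ΔT = Q'·ΣR = 1.25×10^5 × 7.751×10^-4 = 96.89 K
Heat flows outward, so T_out = T_in − ΔT = 109 − 96.89 = 12.1 °C

T_out = 12.1 °C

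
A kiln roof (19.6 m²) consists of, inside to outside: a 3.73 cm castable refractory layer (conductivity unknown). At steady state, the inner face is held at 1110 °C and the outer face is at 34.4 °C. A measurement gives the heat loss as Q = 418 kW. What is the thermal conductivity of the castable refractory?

k = 0.740 W/m·K

ΣR = ΔT/Q = |1110 − 34.4|/4.18×10^5 = 0.002573 K/W
L/(kA) = 0.002573 ⇒ k = 0.0373/(0.002573·19.6) = 0.740 W/m·K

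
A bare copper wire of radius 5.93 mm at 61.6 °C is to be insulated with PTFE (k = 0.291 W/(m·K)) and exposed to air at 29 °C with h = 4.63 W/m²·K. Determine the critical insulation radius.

r_cr = 6.29 cm

For a cylinder, r_cr = k_ins/h = 0.291/4.63 = 0.0629 m = 6.29 cm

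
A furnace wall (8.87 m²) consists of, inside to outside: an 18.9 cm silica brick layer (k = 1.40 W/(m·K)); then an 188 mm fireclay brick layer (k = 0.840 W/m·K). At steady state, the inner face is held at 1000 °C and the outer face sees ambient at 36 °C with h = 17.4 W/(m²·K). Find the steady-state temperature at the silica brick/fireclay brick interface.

T = 687 °C

Series thermal resistances, inner to outer:
  R_silica brick = L/(kA) = 0.189/(1.40·8.87) = 0.01522 K/W
  R_fireclay brick = L/(kA) = 0.188/(0.840·8.87) = 0.02523 K/W
  R_conv,out = 1/(hA) = 1/(17.4·8.87) = 0.006479 K/W
ΣR = 0.01522 + 0.02523 + 0.006479 = 0.04693 K/W
Q = ΔT/ΣR = (1000 °C − 36 °C)/0.04693 = 20540 W
From the inner boundary to the silica brick/fireclay brick interface, ΣR_partial = 0.01522 K/W.
T_interface = T_in − Q·ΣR_partial = 1000 °C − (20540)(0.01522) = 687 °C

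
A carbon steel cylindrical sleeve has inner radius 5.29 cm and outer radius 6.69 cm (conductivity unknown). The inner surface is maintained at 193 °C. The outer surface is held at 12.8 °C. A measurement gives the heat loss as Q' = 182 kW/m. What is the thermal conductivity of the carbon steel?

k = 37.7 W/m·K

ΣR = ΔT/Q' = |193 − 12.8|/1.82×10^5 = 9.901×10^-4 m·K/W
ln(r₂/r₁)/(2πk) = 9.901×10^-4 ⇒ k = 0.2348/(2π·9.901×10^-4) = 37.7 W/m·K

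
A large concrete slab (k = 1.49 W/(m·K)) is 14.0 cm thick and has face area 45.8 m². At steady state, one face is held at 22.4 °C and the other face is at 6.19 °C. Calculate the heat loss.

Q = 7900 W

Q = kA·ΔT/L = 1.49 × 45.8 × |22.4 °C − 6.19 °C| / 0.140 = 7900 W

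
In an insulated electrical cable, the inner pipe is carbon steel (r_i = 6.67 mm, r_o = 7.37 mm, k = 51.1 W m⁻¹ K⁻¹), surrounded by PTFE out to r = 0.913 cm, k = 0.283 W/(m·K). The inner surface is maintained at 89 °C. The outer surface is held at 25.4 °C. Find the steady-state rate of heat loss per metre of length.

Series thermal resistances, inner to outer:
  R'_carbon steel = ln(0.00737/0.00667)/(2πk) = 0.09980/(2π·51.1) = 3.108×10^-4 m·K/W
  R'_PTFE = ln(0.00913/0.00737)/(2πk) = 0.2141/(2π·0.283) = 0.1204 m·K/W
ΣR = 3.108×10^-4 + 0.1204 = 0.1207 m·K/W
Q' = ΔT/ΣR = (89 °C − 25.4 °C)/0.1207 = 527 W/m

Q' = 527 W/m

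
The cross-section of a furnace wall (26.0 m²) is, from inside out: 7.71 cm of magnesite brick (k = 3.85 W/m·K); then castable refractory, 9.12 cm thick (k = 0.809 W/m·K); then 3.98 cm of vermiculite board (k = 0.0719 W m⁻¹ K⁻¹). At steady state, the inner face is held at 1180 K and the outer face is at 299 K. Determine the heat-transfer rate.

Q = 33.4 kW

Resistance network (inner→outer):
  R_magnesite brick = L/(kA) = 0.0771/(3.85·26.0) = 7.702×10^-4 K/W
  R_castable refractory = L/(kA) = 0.0912/(0.809·26.0) = 0.004336 K/W
  R_vermiculite board = L/(kA) = 0.0398/(0.0719·26.0) = 0.02129 K/W
ΣR = 7.702×10^-4 + 0.004336 + 0.02129 = 0.02640 K/W
Q = ΔT/ΣR = (1180 K − 299 K)/0.02640 = 33400 W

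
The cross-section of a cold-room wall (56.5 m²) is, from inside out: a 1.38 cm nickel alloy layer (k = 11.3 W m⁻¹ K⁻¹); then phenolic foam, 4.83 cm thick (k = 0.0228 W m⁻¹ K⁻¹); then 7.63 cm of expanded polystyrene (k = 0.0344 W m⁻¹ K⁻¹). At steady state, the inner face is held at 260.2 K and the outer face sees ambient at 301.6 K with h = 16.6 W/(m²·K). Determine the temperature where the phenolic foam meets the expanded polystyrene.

T = 280.15 K

Resistance network (inner→outer):
  R_nickel alloy = L/(kA) = 0.0138/(11.3·56.5) = 2.161×10^-5 K/W
  R_phenolic foam = L/(kA) = 0.0483/(0.0228·56.5) = 0.03749 K/W
  R_expanded polystyrene = L/(kA) = 0.0763/(0.0344·56.5) = 0.03926 K/W
  R_conv,out = 1/(hA) = 1/(16.6·56.5) = 0.001066 K/W
ΣR = 2.161×10^-5 + 0.03749 + 0.03926 + 0.001066 = 0.07784 K/W
Q = ΔT/ΣR = (260.2 K − 301.6 K)/0.07784 = -531.9 W
From the inner boundary to the phenolic foam/expanded polystyrene interface, ΣR_partial = 0.03751 K/W.
T_interface = T_in − Q·ΣR_partial = 260.2 K − (-531.9)(0.03751) = 280.15 K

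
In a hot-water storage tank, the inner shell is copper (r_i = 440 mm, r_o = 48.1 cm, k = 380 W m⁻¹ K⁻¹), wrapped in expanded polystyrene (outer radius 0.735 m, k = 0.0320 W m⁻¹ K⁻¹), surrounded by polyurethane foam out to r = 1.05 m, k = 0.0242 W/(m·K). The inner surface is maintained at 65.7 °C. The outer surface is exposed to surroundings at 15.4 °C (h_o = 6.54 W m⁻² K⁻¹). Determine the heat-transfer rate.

Q = 16.0 W

Resistance network (inner→outer):
  R_copper = (1/0.440 − 1/0.481)/(4πk) = 0.1937/(4π·380) = 4.057×10^-5 K/W
  R_expanded polystyrene = (1/0.481 − 1/0.735)/(4πk) = 0.7185/(4π·0.0320) = 1.787 K/W
  R_polyurethane foam = (1/0.735 − 1/1.05)/(4πk) = 0.4082/(4π·0.0242) = 1.342 K/W
  R_conv,out = 1/(4πr²h) = 1/(4π·1.05²·6.54) = 0.01104 K/W
ΣR = 4.057×10^-5 + 1.787 + 1.342 + 0.01104 = 3.140 K/W
Q = ΔT/ΣR = (65.7 °C − 15.4 °C)/3.140 = 16.0 W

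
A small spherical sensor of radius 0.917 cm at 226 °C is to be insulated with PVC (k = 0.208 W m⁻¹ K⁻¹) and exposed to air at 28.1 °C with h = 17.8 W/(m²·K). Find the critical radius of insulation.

For a sphere, r_cr = 2k_ins/h = 2·0.208/17.8 = 0.0234 m = 2.34 cm

r_cr = 2.34 cm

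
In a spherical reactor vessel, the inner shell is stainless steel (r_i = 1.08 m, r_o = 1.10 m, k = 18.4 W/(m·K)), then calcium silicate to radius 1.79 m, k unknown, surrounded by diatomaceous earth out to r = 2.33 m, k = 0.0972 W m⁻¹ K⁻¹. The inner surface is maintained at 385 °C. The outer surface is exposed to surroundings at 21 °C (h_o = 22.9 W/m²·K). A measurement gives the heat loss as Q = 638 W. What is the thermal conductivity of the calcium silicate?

ΣR = ΔT/Q = |385 − 21|/638 = 0.5705 K/W
Known resistances:
  R_stainless steel = (1/1.08 − 1/1.10)/(4πk) = 0.01684/(4π·18.4) = 7.281×10^-5 K/W
  R_diatomaceous earth = (1/1.79 − 1/2.33)/(4πk) = 0.1295/(4π·0.0972) = 0.1060 K/W
  R_conv,out = 1/(4πr²h) = 1/(4π·2.33²·22.9) = 6.401×10^-4 K/W
R_calcium silicate = ΣR − ΣR_known = 0.5705 − 0.1067 = 0.4638 K/W
(1/r₁−1/r₂)/(4πk) = 0.4638 ⇒ k = 0.3504/(4π·0.4638) = 0.0601 W/m·K

k = 0.0601 W/m·K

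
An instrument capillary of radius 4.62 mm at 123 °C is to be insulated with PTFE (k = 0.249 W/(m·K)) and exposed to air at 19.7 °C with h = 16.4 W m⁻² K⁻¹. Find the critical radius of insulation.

For a cylinder, r_cr = k_ins/h = 0.249/16.4 = 0.0152 m = 1.52 cm

r_cr = 1.52 cm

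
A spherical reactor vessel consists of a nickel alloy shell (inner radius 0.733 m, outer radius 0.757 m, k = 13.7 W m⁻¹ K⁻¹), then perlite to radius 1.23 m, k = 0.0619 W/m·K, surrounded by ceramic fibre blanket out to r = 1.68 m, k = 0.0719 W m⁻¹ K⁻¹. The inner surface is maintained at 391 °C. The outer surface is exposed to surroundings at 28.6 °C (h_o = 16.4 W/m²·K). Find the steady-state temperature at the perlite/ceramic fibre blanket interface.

Treat each layer as a resistance in series:
  R_nickel alloy = (1/0.733 − 1/0.757)/(4πk) = 0.04325/(4π·13.7) = 2.512×10^-4 K/W
  R_perlite = (1/0.757 − 1/1.23)/(4πk) = 0.5080/(4π·0.0619) = 0.6531 K/W
  R_ceramic fibre blanket = (1/1.23 − 1/1.68)/(4πk) = 0.2178/(4π·0.0719) = 0.2410 K/W
  R_conv,out = 1/(4πr²h) = 1/(4π·1.68²·16.4) = 0.001719 K/W
ΣR = 2.512×10^-4 + 0.6531 + 0.2410 + 0.001719 = 0.8961 K/W
Q = ΔT/ΣR = (391 °C − 28.6 °C)/0.8961 = 404.4 W
From the inner boundary to the perlite/ceramic fibre blanket interface, ΣR_partial = 0.6534 K/W.
T_interface = T_in − Q·ΣR_partial = 391 °C − (404.4)(0.6534) = 127 °C

T = 127 °C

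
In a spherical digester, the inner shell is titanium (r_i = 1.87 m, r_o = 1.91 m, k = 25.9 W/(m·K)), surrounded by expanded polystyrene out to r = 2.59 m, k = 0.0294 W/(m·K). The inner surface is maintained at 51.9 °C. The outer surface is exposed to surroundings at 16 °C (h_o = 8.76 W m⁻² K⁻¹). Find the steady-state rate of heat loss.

Resistance network (inner→outer):
  R_titanium = (1/1.87 − 1/1.91)/(4πk) = 0.01120/(4π·25.9) = 3.441×10^-5 K/W
  R_expanded polystyrene = (1/1.91 − 1/2.59)/(4πk) = 0.1375/(4π·0.0294) = 0.3721 K/W
  R_conv,out = 1/(4πr²h) = 1/(4π·2.59²·8.76) = 0.001354 K/W
ΣR = 3.441×10^-5 + 0.3721 + 0.001354 = 0.3735 K/W
Q = ΔT/ΣR = (51.9 °C − 16 °C)/0.3735 = 96.1 W

Q = 96.1 W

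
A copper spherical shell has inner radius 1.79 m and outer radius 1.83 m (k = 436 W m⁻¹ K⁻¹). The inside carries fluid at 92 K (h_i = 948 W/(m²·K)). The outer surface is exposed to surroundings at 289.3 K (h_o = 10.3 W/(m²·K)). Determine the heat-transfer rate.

Resistance network (inner→outer):
  R_conv,in = 1/(4πr²h) = 1/(4π·1.79²·948) = 2.620×10^-5 K/W
  R_copper = (1/1.79 − 1/1.83)/(4πk) = 0.01221/(4π·436) = 2.229×10^-6 K/W
  R_conv,out = 1/(4πr²h) = 1/(4π·1.83²·10.3) = 0.002307 K/W
ΣR = 2.620×10^-5 + 2.229×10^-6 + 0.002307 = 0.002335 K/W
Q = ΔT/ΣR = (92 K − 289.3 K)/0.002335 = -84500 W
(Negative Q ⇒ heat flows inward; heat gain = 84500 W.)

Q = 84500 W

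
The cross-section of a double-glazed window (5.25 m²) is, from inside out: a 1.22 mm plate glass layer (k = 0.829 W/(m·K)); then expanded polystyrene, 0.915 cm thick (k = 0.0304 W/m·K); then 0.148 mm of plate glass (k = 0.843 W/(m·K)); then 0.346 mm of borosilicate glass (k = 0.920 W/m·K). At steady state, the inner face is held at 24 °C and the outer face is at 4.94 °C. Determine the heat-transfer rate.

Q = 330 W

Resistance network (inner→outer):
  R_plate glass = L/(kA) = 0.00122/(0.829·5.25) = 2.803×10^-4 K/W
  R_expanded polystyrene = L/(kA) = 0.00915/(0.0304·5.25) = 0.05733 K/W
  R_plate glass = L/(kA) = 1.48×10^-4/(0.843·5.25) = 3.344×10^-5 K/W
  R_borosilicate glass = L/(kA) = 3.46×10^-4/(0.920·5.25) = 7.164×10^-5 K/W
ΣR = 2.803×10^-4 + 0.05733 + 3.344×10^-5 + 7.164×10^-5 = 0.05772 K/W
Q = ΔT/ΣR = (24 °C − 4.94 °C)/0.05772 = 330 W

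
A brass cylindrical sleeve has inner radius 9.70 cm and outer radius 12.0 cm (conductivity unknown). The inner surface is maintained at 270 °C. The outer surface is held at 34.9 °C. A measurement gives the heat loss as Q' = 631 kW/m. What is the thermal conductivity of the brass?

ΣR = ΔT/Q' = |270 − 34.9|/6.31×10^5 = 3.726×10^-4 m·K/W
ln(r₂/r₁)/(2πk) = 3.726×10^-4 ⇒ k = 0.2128/(2π·3.726×10^-4) = 90.9 W/m·K

k = 90.9 W/m·K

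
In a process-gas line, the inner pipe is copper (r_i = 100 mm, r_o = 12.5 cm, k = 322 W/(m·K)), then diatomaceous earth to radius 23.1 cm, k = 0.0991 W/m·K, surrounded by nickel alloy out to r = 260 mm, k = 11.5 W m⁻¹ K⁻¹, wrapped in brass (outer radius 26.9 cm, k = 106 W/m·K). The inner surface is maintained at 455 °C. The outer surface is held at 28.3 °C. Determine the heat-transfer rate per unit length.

Series thermal resistances, inner to outer:
  R'_copper = ln(0.125/0.100)/(2πk) = 0.2231/(2π·322) = 1.103×10^-4 m·K/W
  R'_diatomaceous earth = ln(0.231/0.125)/(2πk) = 0.6141/(2π·0.0991) = 0.9863 m·K/W
  R'_nickel alloy = ln(0.260/0.231)/(2πk) = 0.1183/(2π·11.5) = 0.001637 m·K/W
  R'_brass = ln(0.269/0.260)/(2πk) = 0.03403/(2π·106) = 5.109×10^-5 m·K/W
ΣR = 1.103×10^-4 + 0.9863 + 0.001637 + 5.109×10^-5 = 0.9881 m·K/W
Q' = ΔT/ΣR = (455 °C − 28.3 °C)/0.9881 = 432 W/m

Q' = 432 W/m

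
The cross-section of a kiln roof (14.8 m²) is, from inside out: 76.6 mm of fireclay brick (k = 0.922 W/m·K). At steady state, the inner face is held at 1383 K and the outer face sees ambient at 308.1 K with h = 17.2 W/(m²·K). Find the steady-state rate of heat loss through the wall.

Treat each layer as a resistance in series:
  R_fireclay brick = L/(kA) = 0.0766/(0.922·14.8) = 0.005614 K/W
  R_conv,out = 1/(hA) = 1/(17.2·14.8) = 0.003928 K/W
ΣR = 0.005614 + 0.003928 = 0.009542 K/W
Q = ΔT/ΣR = (1383 K − 308.1 K)/0.009542 = 1.13×10^5 W

Q = 113 kW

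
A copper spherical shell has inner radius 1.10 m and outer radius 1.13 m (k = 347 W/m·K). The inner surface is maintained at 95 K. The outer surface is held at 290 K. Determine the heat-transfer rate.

Q = 35200 kW

Q = 4πk·ΔT/(1/r₁ − 1/r₂) = 4π × 347 × 195 / (1/1.10 − 1/1.13) = 3.52×10^7 W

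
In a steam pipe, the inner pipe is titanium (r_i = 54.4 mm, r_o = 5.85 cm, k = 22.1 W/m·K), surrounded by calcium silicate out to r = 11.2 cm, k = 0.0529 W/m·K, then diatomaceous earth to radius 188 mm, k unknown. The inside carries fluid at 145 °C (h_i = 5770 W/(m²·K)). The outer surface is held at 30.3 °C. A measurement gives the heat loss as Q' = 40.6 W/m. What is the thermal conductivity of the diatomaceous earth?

ΣR = ΔT/Q' = |145 − 30.3|/40.6 = 2.825 m·K/W
Known resistances:
  R'_conv,in = 1/(2πr h) = 1/(2π·0.0544·5770) = 5.070×10^-4 m·K/W
  R'_titanium = ln(0.0585/0.0544)/(2πk) = 0.07266/(2π·22.1) = 5.233×10^-4 m·K/W
  R'_calcium silicate = ln(0.112/0.0585)/(2πk) = 0.6495/(2π·0.0529) = 1.954 m·K/W
R_diatomaceous earth = ΣR − ΣR_known = 2.825 − 1.955 = 0.8700 m·K/W
ln(r₂/r₁)/(2πk) = 0.8700 ⇒ k = 0.5179/(2π·0.8700) = 0.0947 W/m·K

k = 0.0947 W/m·K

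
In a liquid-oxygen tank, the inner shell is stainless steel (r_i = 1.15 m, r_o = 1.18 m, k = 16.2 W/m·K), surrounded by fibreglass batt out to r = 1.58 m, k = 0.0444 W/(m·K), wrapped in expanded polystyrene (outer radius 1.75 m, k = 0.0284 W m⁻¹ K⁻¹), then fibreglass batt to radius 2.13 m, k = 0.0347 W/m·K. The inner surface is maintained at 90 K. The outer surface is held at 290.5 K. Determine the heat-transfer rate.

Series thermal resistances, inner to outer:
  R_stainless steel = (1/1.15 − 1/1.18)/(4πk) = 0.02211/(4π·16.2) = 1.086×10^-4 K/W
  R_fibreglass batt = (1/1.18 − 1/1.58)/(4πk) = 0.2145/(4π·0.0444) = 0.3845 K/W
  R_expanded polystyrene = (1/1.58 − 1/1.75)/(4πk) = 0.06148/(4π·0.0284) = 0.1723 K/W
  R_fibreglass batt = (1/1.75 − 1/2.13)/(4πk) = 0.1019/(4π·0.0347) = 0.2338 K/W
ΣR = 1.086×10^-4 + 0.3845 + 0.1723 + 0.2338 = 0.7907 K/W
Q = ΔT/ΣR = (90 K − 290.5 K)/0.7907 = -254 W
(Negative Q ⇒ heat flows inward; heat gain = 254 W.)

Q = 254 W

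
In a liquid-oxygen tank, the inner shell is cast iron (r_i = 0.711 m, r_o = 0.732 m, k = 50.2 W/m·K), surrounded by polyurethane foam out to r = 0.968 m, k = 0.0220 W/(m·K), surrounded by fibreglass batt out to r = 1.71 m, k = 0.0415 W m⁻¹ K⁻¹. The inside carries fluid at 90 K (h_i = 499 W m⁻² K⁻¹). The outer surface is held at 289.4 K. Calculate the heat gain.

Series thermal resistances, inner to outer:
  R_conv,in = 1/(4πr²h) = 1/(4π·0.711²·499) = 3.155×10^-4 K/W
  R_cast iron = (1/0.711 − 1/0.732)/(4πk) = 0.04035/(4π·50.2) = 6.396×10^-5 K/W
  R_polyurethane foam = (1/0.732 − 1/0.968)/(4πk) = 0.3331/(4π·0.0220) = 1.205 K/W
  R_fibreglass batt = (1/0.968 − 1/1.71)/(4πk) = 0.4483/(4π·0.0415) = 0.8596 K/W
ΣR = 3.155×10^-4 + 6.396×10^-5 + 1.205 + 0.8596 = 2.065 K/W
Q = ΔT/ΣR = (90 K − 289.4 K)/2.065 = -96.6 W
(Negative Q ⇒ heat flows inward; heat gain = 96.6 W.)

Q = 96.6 W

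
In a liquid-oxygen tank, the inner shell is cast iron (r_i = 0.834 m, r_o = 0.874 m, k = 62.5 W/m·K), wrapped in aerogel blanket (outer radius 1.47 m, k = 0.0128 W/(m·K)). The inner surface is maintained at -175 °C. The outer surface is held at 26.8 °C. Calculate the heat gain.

Q = 70.0 W

Resistance network (inner→outer):
  R_cast iron = (1/0.834 − 1/0.874)/(4πk) = 0.05488/(4π·62.5) = 6.987×10^-5 K/W
  R_aerogel blanket = (1/0.874 − 1/1.47)/(4πk) = 0.4639/(4π·0.0128) = 2.884 K/W
ΣR = 6.987×10^-5 + 2.884 = 2.884 K/W
Q = ΔT/ΣR = (-175 °C − 26.8 °C)/2.884 = -70.0 W
(Negative Q ⇒ heat flows inward; heat gain = 70.0 W.)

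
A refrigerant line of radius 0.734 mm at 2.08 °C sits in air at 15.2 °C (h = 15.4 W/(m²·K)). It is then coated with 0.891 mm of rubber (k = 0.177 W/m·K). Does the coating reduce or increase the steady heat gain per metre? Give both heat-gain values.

increases: 0.932 → 1.85 W/m

Critical radius for a cylinder: r_cr = k/h = 0.0115 m = 1.15 cm.
Outer radius after coating: r₂ = 7.34×10^-4 + 8.91×10^-4 = 0.001625 m.
Since r₁ < r_cr and r₂ ≤ r_cr, the coating moves toward the maximum at r_cr — heat gain rises.
Bare: R = 1/(2πr₁h) = 14.08 m·K/W; Q = 13.12/14.08 = 0.932 W/m.
Coated: R = R_cond + R_conv = 7.074 m·K/W; Q = 13.12/7.074 = 1.85 W/m.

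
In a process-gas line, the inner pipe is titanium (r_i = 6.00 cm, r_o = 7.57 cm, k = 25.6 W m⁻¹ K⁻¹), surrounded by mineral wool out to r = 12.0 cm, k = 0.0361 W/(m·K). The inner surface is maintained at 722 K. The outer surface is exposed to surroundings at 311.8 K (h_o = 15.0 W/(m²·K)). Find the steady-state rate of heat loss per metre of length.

Q' = 193 W/m

Resistance network (inner→outer):
  R'_titanium = ln(0.0757/0.0600)/(2πk) = 0.2324/(2π·25.6) = 0.001445 m·K/W
  R'_mineral wool = ln(0.120/0.0757)/(2πk) = 0.4607/(2π·0.0361) = 2.031 m·K/W
  R'_conv,out = 1/(2πr h) = 1/(2π·0.120·15.0) = 0.08842 m·K/W
ΣR = 0.001445 + 2.031 + 0.08842 = 2.121 m·K/W
Q' = ΔT/ΣR = (722 K − 311.8 K)/2.121 = 193 W/m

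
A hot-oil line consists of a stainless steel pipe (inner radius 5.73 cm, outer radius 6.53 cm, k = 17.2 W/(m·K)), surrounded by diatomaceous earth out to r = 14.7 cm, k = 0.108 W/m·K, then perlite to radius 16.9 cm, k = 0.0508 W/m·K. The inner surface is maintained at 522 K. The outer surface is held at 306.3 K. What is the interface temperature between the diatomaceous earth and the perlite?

T = 364.0 K

Series thermal resistances, inner to outer:
  R'_stainless steel = ln(0.0653/0.0573)/(2πk) = 0.1307/(2π·17.2) = 0.001209 m·K/W
  R'_diatomaceous earth = ln(0.147/0.0653)/(2πk) = 0.8114/(2π·0.108) = 1.196 m·K/W
  R'_perlite = ln(0.169/0.147)/(2πk) = 0.1395/(2π·0.0508) = 0.4369 m·K/W
ΣR = 0.001209 + 1.196 + 0.4369 = 1.634 m·K/W
Q' = ΔT/ΣR = (522 K − 306.3 K)/1.634 = 132.0 W/m
From the inner boundary to the diatomaceous earth/perlite interface, ΣR_partial = 1.197 m·K/W.
T_interface = T_in − Q'·ΣR_partial = 522 K − (132.0)(1.197) = 364.0 K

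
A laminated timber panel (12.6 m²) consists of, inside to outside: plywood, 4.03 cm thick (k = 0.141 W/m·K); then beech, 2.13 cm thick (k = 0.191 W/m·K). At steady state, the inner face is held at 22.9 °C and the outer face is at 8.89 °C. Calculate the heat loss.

Q = 444 W

Treat each layer as a resistance in series:
  R_plywood = L/(kA) = 0.0403/(0.141·12.6) = 0.02268 K/W
  R_beech = L/(kA) = 0.0213/(0.191·12.6) = 0.008851 K/W
ΣR = 0.02268 + 0.008851 = 0.03153 K/W
Q = ΔT/ΣR = (22.9 °C − 8.89 °C)/0.03153 = 444 W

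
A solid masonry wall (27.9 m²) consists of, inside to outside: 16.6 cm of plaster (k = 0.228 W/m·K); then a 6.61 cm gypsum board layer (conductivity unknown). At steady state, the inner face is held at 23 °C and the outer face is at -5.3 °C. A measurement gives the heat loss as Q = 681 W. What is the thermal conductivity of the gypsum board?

k = 0.153 W/m·K

ΣR = ΔT/Q = |23 − -5.3|/681 = 0.04156 K/W
Known resistances:
  R_plaster = L/(kA) = 0.166/(0.228·27.9) = 0.02610 K/W
R_gypsum board = ΣR − ΣR_known = 0.04156 − 0.02610 = 0.01546 K/W
L/(kA) = 0.01546 ⇒ k = 0.0661/(0.01546·27.9) = 0.153 W/m·K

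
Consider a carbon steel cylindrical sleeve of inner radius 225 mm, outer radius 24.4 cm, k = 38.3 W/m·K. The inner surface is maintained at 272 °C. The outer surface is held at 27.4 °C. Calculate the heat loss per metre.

Q' = 7.26×10^5 W/m

Q' = 2πk·ΔT/ln(r₂/r₁) = 2π × 38.3 × 244.6 / ln(0.244/0.225) = 7.26×10^5 W/m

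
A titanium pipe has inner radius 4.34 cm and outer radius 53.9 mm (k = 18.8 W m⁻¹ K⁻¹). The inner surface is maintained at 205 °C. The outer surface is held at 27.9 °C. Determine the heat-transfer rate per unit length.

Q' = 96600 W/m

Q' = 2πk·ΔT/ln(r₂/r₁) = 2π × 18.8 × 177.1 / ln(0.0539/0.0434) = 96600 W/m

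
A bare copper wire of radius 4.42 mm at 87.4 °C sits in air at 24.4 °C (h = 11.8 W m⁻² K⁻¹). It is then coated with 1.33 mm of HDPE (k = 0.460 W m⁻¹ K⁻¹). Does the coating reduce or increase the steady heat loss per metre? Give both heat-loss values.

increases: 20.6 → 25.9 W/m

Critical radius for a cylinder: r_cr = k/h = 0.0390 m = 3.90 cm.
Outer radius after coating: r₂ = 0.00442 + 0.00133 = 0.00575 m.
Since r₁ < r_cr and r₂ ≤ r_cr, the coating moves toward the maximum at r_cr — heat loss rises.
Bare: R = 1/(2πr₁h) = 3.052 m·K/W; Q = 63/3.052 = 20.6 W/m.
Coated: R = R_cond + R_conv = 2.437 m·K/W; Q = 63/2.437 = 25.9 W/m.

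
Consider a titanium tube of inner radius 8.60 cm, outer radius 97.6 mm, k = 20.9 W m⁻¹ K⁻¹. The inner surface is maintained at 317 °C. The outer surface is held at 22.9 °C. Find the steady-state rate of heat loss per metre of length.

Q' = 2πk·ΔT/ln(r₂/r₁) = 2π × 20.9 × 294.1 / ln(0.0976/0.0860) = 3.05×10^5 W/m

Q' = 305 kW/m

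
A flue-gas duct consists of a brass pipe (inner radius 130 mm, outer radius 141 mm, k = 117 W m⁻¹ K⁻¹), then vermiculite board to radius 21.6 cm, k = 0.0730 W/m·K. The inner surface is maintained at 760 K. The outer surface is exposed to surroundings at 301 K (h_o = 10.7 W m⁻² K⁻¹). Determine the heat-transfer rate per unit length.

Q' = 460 W/m

Series thermal resistances, inner to outer:
  R'_brass = ln(0.141/0.130)/(2πk) = 0.08123/(2π·117) = 1.105×10^-4 m·K/W
  R'_vermiculite board = ln(0.216/0.141)/(2πk) = 0.4265/(2π·0.0730) = 0.9299 m·K/W
  R'_conv,out = 1/(2πr h) = 1/(2π·0.216·10.7) = 0.06886 m·K/W
ΣR = 1.105×10^-4 + 0.9299 + 0.06886 = 0.9989 m·K/W
Q' = ΔT/ΣR = (760 K − 301 K)/0.9989 = 460 W/m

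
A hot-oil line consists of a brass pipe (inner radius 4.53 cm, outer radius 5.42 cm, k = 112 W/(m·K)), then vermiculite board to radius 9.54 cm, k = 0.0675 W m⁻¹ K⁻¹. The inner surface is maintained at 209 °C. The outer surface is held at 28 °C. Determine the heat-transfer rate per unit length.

Series thermal resistances, inner to outer:
  R'_brass = ln(0.0542/0.0453)/(2πk) = 0.1794/(2π·112) = 2.549×10^-4 m·K/W
  R'_vermiculite board = ln(0.0954/0.0542)/(2πk) = 0.5654/(2π·0.0675) = 1.333 m·K/W
ΣR = 2.549×10^-4 + 1.333 = 1.333 m·K/W
Q' = ΔT/ΣR = (209 °C − 28 °C)/1.333 = 136 W/m

Q' = 136 W/m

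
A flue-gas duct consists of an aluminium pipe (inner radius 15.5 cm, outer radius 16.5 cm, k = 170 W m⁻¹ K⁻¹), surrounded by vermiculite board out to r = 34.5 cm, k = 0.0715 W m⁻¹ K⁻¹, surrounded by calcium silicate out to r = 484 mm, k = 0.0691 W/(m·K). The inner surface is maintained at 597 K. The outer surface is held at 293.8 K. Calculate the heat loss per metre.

Series thermal resistances, inner to outer:
  R'_aluminium = ln(0.165/0.155)/(2πk) = 0.06252/(2π·170) = 5.853×10^-5 m·K/W
  R'_vermiculite board = ln(0.345/0.165)/(2πk) = 0.7376/(2π·0.0715) = 1.642 m·K/W
  R'_calcium silicate = ln(0.484/0.345)/(2πk) = 0.3385/(2π·0.0691) = 0.7797 m·K/W
ΣR = 5.853×10^-5 + 1.642 + 0.7797 = 2.422 m·K/W
Q' = ΔT/ΣR = (597 K − 293.8 K)/2.422 = 125 W/m

Q' = 125 W/m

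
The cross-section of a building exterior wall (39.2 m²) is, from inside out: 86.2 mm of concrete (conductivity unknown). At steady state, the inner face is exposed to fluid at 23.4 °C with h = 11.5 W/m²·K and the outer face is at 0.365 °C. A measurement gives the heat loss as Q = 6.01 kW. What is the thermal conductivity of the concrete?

ΣR = ΔT/Q = |23.4 − 0.365|/6010 = 0.003833 K/W
Known resistances:
  R_conv,in = 1/(hA) = 1/(11.5·39.2) = 0.002218 K/W
R_concrete = ΣR − ΣR_known = 0.003833 − 0.002218 = 0.001615 K/W
L/(kA) = 0.001615 ⇒ k = 0.0862/(0.001615·39.2) = 1.36 W/m·K

k = 1.36 W/m·K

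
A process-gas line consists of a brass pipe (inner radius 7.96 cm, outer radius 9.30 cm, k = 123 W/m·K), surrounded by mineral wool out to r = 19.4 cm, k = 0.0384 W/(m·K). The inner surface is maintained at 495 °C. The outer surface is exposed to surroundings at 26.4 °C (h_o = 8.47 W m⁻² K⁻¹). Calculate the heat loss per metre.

Q' = 149 W/m

Series thermal resistances, inner to outer:
  R'_brass = ln(0.0930/0.0796)/(2πk) = 0.1556/(2π·123) = 2.013×10^-4 m·K/W
  R'_mineral wool = ln(0.194/0.0930)/(2πk) = 0.7353/(2π·0.0384) = 3.047 m·K/W
  R'_conv,out = 1/(2πr h) = 1/(2π·0.194·8.47) = 0.09686 m·K/W
ΣR = 2.013×10^-4 + 3.047 + 0.09686 = 3.144 m·K/W
Q' = ΔT/ΣR = (495 °C − 26.4 °C)/3.144 = 149 W/m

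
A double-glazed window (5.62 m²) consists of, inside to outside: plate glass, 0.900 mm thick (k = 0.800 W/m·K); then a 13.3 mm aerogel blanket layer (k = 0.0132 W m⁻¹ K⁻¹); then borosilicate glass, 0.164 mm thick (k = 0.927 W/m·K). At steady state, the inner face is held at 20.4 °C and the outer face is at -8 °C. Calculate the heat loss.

Resistance network (inner→outer):
  R_plate glass = L/(kA) = 9.00×10^-4/(0.800·5.62) = 2.002×10^-4 K/W
  R_aerogel blanket = L/(kA) = 0.0133/(0.0132·5.62) = 0.1793 K/W
  R_borosilicate glass = L/(kA) = 1.64×10^-4/(0.927·5.62) = 3.148×10^-5 K/W
ΣR = 2.002×10^-4 + 0.1793 + 3.148×10^-5 = 0.1795 K/W
Q = ΔT/ΣR = (20.4 °C − -8 °C)/0.1795 = 158 W

Q = 158 W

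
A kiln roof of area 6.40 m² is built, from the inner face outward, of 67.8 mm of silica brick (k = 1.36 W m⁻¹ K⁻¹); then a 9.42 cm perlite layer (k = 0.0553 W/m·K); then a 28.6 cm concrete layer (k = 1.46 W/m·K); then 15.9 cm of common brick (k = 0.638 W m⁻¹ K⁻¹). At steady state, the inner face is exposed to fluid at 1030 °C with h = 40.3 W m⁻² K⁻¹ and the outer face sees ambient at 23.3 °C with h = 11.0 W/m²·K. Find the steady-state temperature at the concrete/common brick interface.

T = 171 °C

Treat each layer as a resistance in series:
  R_conv,in = 1/(hA) = 1/(40.3·6.40) = 0.003877 K/W
  R_silica brick = L/(kA) = 0.0678/(1.36·6.40) = 0.007790 K/W
  R_perlite = L/(kA) = 0.0942/(0.0553·6.40) = 0.2662 K/W
  R_concrete = L/(kA) = 0.286/(1.46·6.40) = 0.03061 K/W
  R_common brick = L/(kA) = 0.159/(0.638·6.40) = 0.03894 K/W
  R_conv,out = 1/(hA) = 1/(11.0·6.40) = 0.01420 K/W
ΣR = 0.003877 + 0.007790 + 0.2662 + 0.03061 + 0.03894 + 0.01420 = 0.3616 K/W
Q = ΔT/ΣR = (1030 °C − 23.3 °C)/0.3616 = 2784 W
From the inner boundary to the concrete/common brick interface, ΣR_partial = 0.3085 K/W.
T_interface = T_in − Q·ΣR_partial = 1030 °C − (2784)(0.3085) = 171 °C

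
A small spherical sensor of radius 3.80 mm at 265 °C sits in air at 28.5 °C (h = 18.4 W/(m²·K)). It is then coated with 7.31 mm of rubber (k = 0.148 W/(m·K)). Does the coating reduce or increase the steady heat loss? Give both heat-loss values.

increases: 0.790 → 1.85 W

Critical radius for a sphere: r_cr = 2k/h = 0.0161 m = 1.61 cm.
Outer radius after coating: r₂ = 0.00380 + 0.00731 = 0.01111 m.
Since r₁ < r_cr and r₂ ≤ r_cr, the coating moves toward the maximum at r_cr — heat loss rises.
Bare: R = 1/(4πr₁²h) = 299.5 K/W; Q = 236.5/299.5 = 0.790 W.
Coated: R = R_cond + R_conv = 128.1 K/W; Q = 236.5/128.1 = 1.85 W.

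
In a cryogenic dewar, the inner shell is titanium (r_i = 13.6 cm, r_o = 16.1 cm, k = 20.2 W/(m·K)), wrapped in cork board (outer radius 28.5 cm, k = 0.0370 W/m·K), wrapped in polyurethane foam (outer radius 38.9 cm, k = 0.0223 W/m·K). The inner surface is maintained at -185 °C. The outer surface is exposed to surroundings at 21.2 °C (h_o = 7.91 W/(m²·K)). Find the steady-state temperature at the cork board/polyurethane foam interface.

T = -55.1 °C

Treat each layer as a resistance in series:
  R_titanium = (1/0.136 − 1/0.161)/(4πk) = 1.142/(4π·20.2) = 0.004498 K/W
  R_cork board = (1/0.161 − 1/0.285)/(4πk) = 2.702/(4π·0.0370) = 5.812 K/W
  R_polyurethane foam = (1/0.285 − 1/0.389)/(4πk) = 0.9381/(4π·0.0223) = 3.348 K/W
  R_conv,out = 1/(4πr²h) = 1/(4π·0.389²·7.91) = 0.06648 K/W
ΣR = 0.004498 + 5.812 + 3.348 + 0.06648 = 9.231 K/W
Q = ΔT/ΣR = (-185 °C − 21.2 °C)/9.231 = -22.34 W
From the inner boundary to the cork board/polyurethane foam interface, ΣR_partial = 5.816 K/W.
T_interface = T_in − Q·ΣR_partial = -185 °C − (-22.34)(5.816) = -55.1 °C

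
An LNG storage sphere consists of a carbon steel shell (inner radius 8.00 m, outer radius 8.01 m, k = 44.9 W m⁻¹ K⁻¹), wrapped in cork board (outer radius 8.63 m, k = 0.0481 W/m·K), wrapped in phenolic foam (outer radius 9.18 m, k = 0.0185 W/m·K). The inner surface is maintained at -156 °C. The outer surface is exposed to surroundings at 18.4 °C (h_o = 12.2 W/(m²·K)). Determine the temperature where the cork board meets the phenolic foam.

T = -98.2 °C

Resistance network (inner→outer):
  R_carbon steel = (1/8.00 − 1/8.01)/(4πk) = 1.561×10^-4/(4π·44.9) = 2.766×10^-7 K/W
  R_cork board = (1/8.01 − 1/8.63)/(4πk) = 0.008969/(4π·0.0481) = 0.01484 K/W
  R_phenolic foam = (1/8.63 − 1/9.18)/(4πk) = 0.006942/(4π·0.0185) = 0.02986 K/W
  R_conv,out = 1/(4πr²h) = 1/(4π·9.18²·12.2) = 7.740×10^-5 K/W
ΣR = 2.766×10^-7 + 0.01484 + 0.02986 + 7.740×10^-5 = 0.04478 K/W
Q = ΔT/ΣR = (-156 °C − 18.4 °C)/0.04478 = -3895 W
From the inner boundary to the cork board/phenolic foam interface, ΣR_partial = 0.01484 K/W.
T_interface = T_in − Q·ΣR_partial = -156 °C − (-3895)(0.01484) = -98.2 °C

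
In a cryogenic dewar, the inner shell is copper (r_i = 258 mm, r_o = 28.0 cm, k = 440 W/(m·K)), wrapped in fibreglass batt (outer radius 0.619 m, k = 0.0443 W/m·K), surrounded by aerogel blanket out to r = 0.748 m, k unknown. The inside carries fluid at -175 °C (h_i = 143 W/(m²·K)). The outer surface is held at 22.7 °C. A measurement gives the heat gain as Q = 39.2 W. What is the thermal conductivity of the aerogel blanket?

ΣR = ΔT/Q = |-175 − 22.7|/39.2 = 5.043 K/W
Known resistances:
  R_conv,in = 1/(4πr²h) = 1/(4π·0.258²·143) = 0.008360 K/W
  R_copper = (1/0.258 − 1/0.280)/(4πk) = 0.3045/(4π·440) = 5.508×10^-5 K/W
  R_fibreglass batt = (1/0.280 − 1/0.619)/(4πk) = 1.956/(4π·0.0443) = 3.513 K/W
R_aerogel blanket = ΣR − ΣR_known = 5.043 − 3.521 = 1.522 K/W
(1/r₁−1/r₂)/(4πk) = 1.522 ⇒ k = 0.2786/(4π·1.522) = 0.0146 W/m·K

k = 0.0146 W/m·K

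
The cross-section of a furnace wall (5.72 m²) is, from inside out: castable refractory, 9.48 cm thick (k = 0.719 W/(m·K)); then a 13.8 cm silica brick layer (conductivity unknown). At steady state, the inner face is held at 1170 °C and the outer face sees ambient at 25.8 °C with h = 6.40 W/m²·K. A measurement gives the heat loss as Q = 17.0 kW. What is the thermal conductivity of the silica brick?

ΣR = ΔT/Q = |1170 − 25.8|/17000 = 0.06731 K/W
Known resistances:
  R_castable refractory = L/(kA) = 0.0948/(0.719·5.72) = 0.02305 K/W
  R_conv,out = 1/(hA) = 1/(6.40·5.72) = 0.02732 K/W
R_silica brick = ΣR − ΣR_known = 0.06731 − 0.05037 = 0.01694 K/W
L/(kA) = 0.01694 ⇒ k = 0.138/(0.01694·5.72) = 1.42 W/m·K

k = 1.42 W/m·K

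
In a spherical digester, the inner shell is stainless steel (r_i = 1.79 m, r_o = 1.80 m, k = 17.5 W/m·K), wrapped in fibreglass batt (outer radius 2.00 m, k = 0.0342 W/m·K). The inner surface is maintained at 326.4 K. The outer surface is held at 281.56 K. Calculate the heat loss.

Q = 347 W

Series thermal resistances, inner to outer:
  R_stainless steel = (1/1.79 − 1/1.80)/(4πk) = 0.003104/(4π·17.5) = 1.411×10^-5 K/W
  R_fibreglass batt = (1/1.80 − 1/2.00)/(4πk) = 0.05556/(4π·0.0342) = 0.1293 K/W
ΣR = 1.411×10^-5 + 0.1293 = 0.1293 K/W
Q = ΔT/ΣR = (326.4 K − 281.56 K)/0.1293 = 347 W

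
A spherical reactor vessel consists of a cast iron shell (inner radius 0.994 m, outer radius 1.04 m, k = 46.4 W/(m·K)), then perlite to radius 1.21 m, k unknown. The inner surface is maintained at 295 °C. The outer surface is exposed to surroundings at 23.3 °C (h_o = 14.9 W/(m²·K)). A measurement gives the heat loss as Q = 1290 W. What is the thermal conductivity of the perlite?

ΣR = ΔT/Q = |295 − 23.3|/1290 = 0.2106 K/W
Known resistances:
  R_cast iron = (1/0.994 − 1/1.04)/(4πk) = 0.04450/(4π·46.4) = 7.632×10^-5 K/W
  R_conv,out = 1/(4πr²h) = 1/(4π·1.21²·14.9) = 0.003648 K/W
R_perlite = ΣR − ΣR_known = 0.2106 − 0.003724 = 0.2069 K/W
(1/r₁−1/r₂)/(4πk) = 0.2069 ⇒ k = 0.1351/(4π·0.2069) = 0.0520 W/m·K

k = 0.0520 W/m·K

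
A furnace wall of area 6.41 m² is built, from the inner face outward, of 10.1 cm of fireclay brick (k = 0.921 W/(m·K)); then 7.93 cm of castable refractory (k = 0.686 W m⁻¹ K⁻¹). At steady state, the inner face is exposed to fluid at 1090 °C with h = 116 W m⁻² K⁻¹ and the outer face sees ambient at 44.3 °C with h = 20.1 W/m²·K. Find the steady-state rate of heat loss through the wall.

Q = 23.6 kW

Treat each layer as a resistance in series:
  R_conv,in = 1/(hA) = 1/(116·6.41) = 0.001345 K/W
  R_fireclay brick = L/(kA) = 0.101/(0.921·6.41) = 0.01711 K/W
  R_castable refractory = L/(kA) = 0.0793/(0.686·6.41) = 0.01803 K/W
  R_conv,out = 1/(hA) = 1/(20.1·6.41) = 0.007762 K/W
ΣR = 0.001345 + 0.01711 + 0.01803 + 0.007762 = 0.04425 K/W
Q = ΔT/ΣR = (1090 °C − 44.3 °C)/0.04425 = 23600 W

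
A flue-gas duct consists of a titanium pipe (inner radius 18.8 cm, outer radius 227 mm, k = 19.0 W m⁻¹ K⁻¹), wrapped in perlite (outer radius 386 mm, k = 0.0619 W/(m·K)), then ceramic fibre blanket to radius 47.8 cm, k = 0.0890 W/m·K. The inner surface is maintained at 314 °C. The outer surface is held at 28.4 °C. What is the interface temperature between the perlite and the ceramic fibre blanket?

Series thermal resistances, inner to outer:
  R'_titanium = ln(0.227/0.188)/(2πk) = 0.1885/(2π·19.0) = 0.001579 m·K/W
  R'_perlite = ln(0.386/0.227)/(2πk) = 0.5309/(2π·0.0619) = 1.365 m·K/W
  R'_ceramic fibre blanket = ln(0.478/0.386)/(2πk) = 0.2138/(2π·0.0890) = 0.3823 m·K/W
ΣR = 0.001579 + 1.365 + 0.3823 = 1.749 m·K/W
Q' = ΔT/ΣR = (314 °C − 28.4 °C)/1.749 = 163.3 W/m
From the inner boundary to the perlite/ceramic fibre blanket interface, ΣR_partial = 1.367 m·K/W.
T_interface = T_in − Q'·ΣR_partial = 314 °C − (163.3)(1.367) = 90.8 °C

T = 90.8 °C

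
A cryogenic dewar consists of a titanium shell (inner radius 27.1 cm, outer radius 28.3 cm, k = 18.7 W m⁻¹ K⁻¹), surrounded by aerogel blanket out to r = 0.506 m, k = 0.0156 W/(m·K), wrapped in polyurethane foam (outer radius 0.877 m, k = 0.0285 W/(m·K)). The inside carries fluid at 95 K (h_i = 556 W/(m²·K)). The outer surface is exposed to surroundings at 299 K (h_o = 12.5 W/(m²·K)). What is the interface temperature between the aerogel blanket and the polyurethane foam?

T = 252.6 K

Series thermal resistances, inner to outer:
  R_conv,in = 1/(4πr²h) = 1/(4π·0.271²·556) = 0.001949 K/W
  R_titanium = (1/0.271 − 1/0.283)/(4πk) = 0.1565/(4π·18.7) = 6.658×10^-4 K/W
  R_aerogel blanket = (1/0.283 − 1/0.506)/(4πk) = 1.557/(4π·0.0156) = 7.944 K/W
  R_polyurethane foam = (1/0.506 − 1/0.877)/(4πk) = 0.8360/(4π·0.0285) = 2.334 K/W
  R_conv,out = 1/(4πr²h) = 1/(4π·0.877²·12.5) = 0.008277 K/W
ΣR = 0.001949 + 6.658×10^-4 + 7.944 + 2.334 + 0.008277 = 10.29 K/W
Q = ΔT/ΣR = (95 K − 299 K)/10.29 = -19.83 W
From the inner boundary to the aerogel blanket/polyurethane foam interface, ΣR_partial = 7.947 K/W.
T_interface = T_in − Q·ΣR_partial = 95 K − (-19.83)(7.947) = 252.6 K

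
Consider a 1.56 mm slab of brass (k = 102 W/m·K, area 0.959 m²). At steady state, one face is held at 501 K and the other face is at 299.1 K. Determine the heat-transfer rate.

Q = 12700 kW

Q = kA·ΔT/L = 102 × 0.959 × |501 K − 299.1 K| / 0.00156 = 1.27×10^7 W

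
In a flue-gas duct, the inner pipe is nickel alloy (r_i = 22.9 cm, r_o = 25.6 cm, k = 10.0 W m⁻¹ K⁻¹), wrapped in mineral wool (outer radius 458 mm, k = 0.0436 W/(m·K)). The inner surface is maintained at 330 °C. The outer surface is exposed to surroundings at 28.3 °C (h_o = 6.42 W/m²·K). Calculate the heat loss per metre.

Q' = 138 W/m

Treat each layer as a resistance in series:
  R'_nickel alloy = ln(0.256/0.229)/(2πk) = 0.1115/(2π·10.0) = 0.001774 m·K/W
  R'_mineral wool = ln(0.458/0.256)/(2πk) = 0.5817/(2π·0.0436) = 2.123 m·K/W
  R'_conv,out = 1/(2πr h) = 1/(2π·0.458·6.42) = 0.05413 m·K/W
ΣR = 0.001774 + 2.123 + 0.05413 = 2.179 m·K/W
Q' = ΔT/ΣR = (330 °C − 28.3 °C)/2.179 = 138 W/m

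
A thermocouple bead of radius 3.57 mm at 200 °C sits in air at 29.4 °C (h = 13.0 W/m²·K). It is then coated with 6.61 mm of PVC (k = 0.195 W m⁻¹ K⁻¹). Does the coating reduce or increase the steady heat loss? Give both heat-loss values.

increases: 0.355 → 1.28 W

Critical radius for a sphere: r_cr = 2k/h = 0.0300 m = 3.00 cm.
Outer radius after coating: r₂ = 0.00357 + 0.00661 = 0.01018 m.
Since r₁ < r_cr and r₂ ≤ r_cr, the coating moves toward the maximum at r_cr — heat loss rises.
Bare: R = 1/(4πr₁²h) = 480.3 K/W; Q = 170.6/480.3 = 0.355 W.
Coated: R = R_cond + R_conv = 133.3 K/W; Q = 170.6/133.3 = 1.28 W.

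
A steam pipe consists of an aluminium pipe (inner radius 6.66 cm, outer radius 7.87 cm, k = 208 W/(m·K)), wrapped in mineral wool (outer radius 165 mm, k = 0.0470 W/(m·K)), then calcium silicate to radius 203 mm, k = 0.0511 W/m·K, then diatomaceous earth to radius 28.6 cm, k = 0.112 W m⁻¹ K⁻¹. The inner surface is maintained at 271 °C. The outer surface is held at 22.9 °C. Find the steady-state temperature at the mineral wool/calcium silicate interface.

Resistance network (inner→outer):
  R'_aluminium = ln(0.0787/0.0666)/(2πk) = 0.1669/(2π·208) = 1.277×10^-4 m·K/W
  R'_mineral wool = ln(0.165/0.0787)/(2πk) = 0.7403/(2π·0.0470) = 2.507 m·K/W
  R'_calcium silicate = ln(0.203/0.165)/(2πk) = 0.2073/(2π·0.0511) = 0.6455 m·K/W
  R'_diatomaceous earth = ln(0.286/0.203)/(2πk) = 0.3428/(2π·0.112) = 0.4871 m·K/W
ΣR = 1.277×10^-4 + 2.507 + 0.6455 + 0.4871 = 3.640 m·K/W
Q' = ΔT/ΣR = (271 °C − 22.9 °C)/3.640 = 68.16 W/m
From the inner boundary to the mineral wool/calcium silicate interface, ΣR_partial = 2.507 m·K/W.
T_interface = T_in − Q'·ΣR_partial = 271 °C − (68.16)(2.507) = 100 °C

T = 100 °C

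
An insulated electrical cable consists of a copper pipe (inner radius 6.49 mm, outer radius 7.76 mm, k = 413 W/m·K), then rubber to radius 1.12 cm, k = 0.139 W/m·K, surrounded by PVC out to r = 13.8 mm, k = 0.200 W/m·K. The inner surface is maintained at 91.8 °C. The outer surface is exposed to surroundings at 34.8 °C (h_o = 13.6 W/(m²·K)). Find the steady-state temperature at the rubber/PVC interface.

T = 75.1 °C

Series thermal resistances, inner to outer:
  R'_copper = ln(0.00776/0.00649)/(2πk) = 0.1787/(2π·413) = 6.887×10^-5 m·K/W
  R'_rubber = ln(0.0112/0.00776)/(2πk) = 0.3669/(2π·0.139) = 0.4201 m·K/W
  R'_PVC = ln(0.0138/0.0112)/(2πk) = 0.2088/(2π·0.200) = 0.1661 m·K/W
  R'_conv,out = 1/(2πr h) = 1/(2π·0.0138·13.6) = 0.8480 m·K/W
ΣR = 6.887×10^-5 + 0.4201 + 0.1661 + 0.8480 = 1.434 m·K/W
Q' = ΔT/ΣR = (91.8 °C − 34.8 °C)/1.434 = 39.75 W/m
From the inner boundary to the rubber/PVC interface, ΣR_partial = 0.4202 m·K/W.
T_interface = T_in − Q'·ΣR_partial = 91.8 °C − (39.75)(0.4202) = 75.1 °C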